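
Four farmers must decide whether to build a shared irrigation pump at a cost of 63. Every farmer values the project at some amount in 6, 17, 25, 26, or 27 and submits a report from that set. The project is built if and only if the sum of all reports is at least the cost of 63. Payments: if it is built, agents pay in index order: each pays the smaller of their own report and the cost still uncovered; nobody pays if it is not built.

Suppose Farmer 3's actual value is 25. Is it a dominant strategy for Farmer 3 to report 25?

Consider the case where Farmer 1 reports 6, Farmer 2 reports 17 and Farmer 4 reports 25.
Truthful report 25: project built, pays 25, utility 25 - 25 = 0.
Report 17 instead: project built, pays 17, utility 25 - 17 = 8.
Since 8 > 0, reporting 17 is strictly better here, so truthful reporting is not dominant.

No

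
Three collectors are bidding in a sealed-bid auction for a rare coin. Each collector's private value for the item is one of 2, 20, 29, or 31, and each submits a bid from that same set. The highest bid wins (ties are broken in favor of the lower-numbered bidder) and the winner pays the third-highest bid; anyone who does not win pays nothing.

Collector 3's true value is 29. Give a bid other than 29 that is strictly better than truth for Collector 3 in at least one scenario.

Suppose Collector 1 bids 2 and Collector 2 bids 29.
Bid 29: loses, pays 0, utility 0.
Bid 31: wins, pays 2, utility 29 - 2 = 27.
So bidding 31 beats truth here (27 > 0).

31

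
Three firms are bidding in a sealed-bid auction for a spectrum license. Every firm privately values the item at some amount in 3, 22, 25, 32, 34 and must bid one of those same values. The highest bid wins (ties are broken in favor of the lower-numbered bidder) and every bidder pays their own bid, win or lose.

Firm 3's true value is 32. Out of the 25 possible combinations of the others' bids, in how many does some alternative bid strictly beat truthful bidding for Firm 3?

Others bid (3, 3): truth gives 0; bid 22 gives 10 > 0. Violating.
Others bid (3, 22): truth gives 0; bid 25 gives 7 > 0. Violating.
Others bid (3, 32): truth gives -32; bid 34 gives -2 > -32. Violating.
Others bid (3, 34): truth gives -32; bid 3 gives -3 > -32. Violating.
Others bid (3, 25): truth gives 0; no alternative beats it.
Others bid (22, 25): truth gives 0; no alternative beats it.
(Checking all 25 profiles: 20 have a profitable deviation, 5 do not.)

20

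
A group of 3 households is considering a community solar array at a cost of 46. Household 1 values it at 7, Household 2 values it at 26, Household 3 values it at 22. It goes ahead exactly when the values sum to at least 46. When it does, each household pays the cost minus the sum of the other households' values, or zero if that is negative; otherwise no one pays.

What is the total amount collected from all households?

Total value 55 ≥ cost 46, so it is built.
Household 1: others sum to 48; max(0, 46 - 48) = 0.
Household 2: others sum to 29; max(0, 46 - 29) = 17.
Household 3: others sum to 33; max(0, 46 - 33) = 13.
Total collected = 0 + 17 + 13 = 30.

30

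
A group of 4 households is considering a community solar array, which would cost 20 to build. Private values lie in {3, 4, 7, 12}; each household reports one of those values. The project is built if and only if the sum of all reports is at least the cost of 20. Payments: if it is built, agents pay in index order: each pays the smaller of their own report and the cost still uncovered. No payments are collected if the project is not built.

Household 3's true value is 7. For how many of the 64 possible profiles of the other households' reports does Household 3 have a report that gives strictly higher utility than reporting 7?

32

Others report (3, 3, 12): truth gives 0; report 3 gives 4 > 0. Violating.
Others report (3, 4, 12): truth gives 0; report 3 gives 4 > 0. Violating.
Others report (3, 7, 7): truth gives 0; report 3 gives 4 > 0. Violating.
Others report (3, 7, 12): truth gives 0; report 3 gives 4 > 0. Violating.
Others report (3, 3, 3): truth gives 0; no alternative beats it.
Others report (3, 3, 4): truth gives 0; no alternative beats it.
(Checking all 64 profiles: 32 have a profitable deviation, 32 do not.)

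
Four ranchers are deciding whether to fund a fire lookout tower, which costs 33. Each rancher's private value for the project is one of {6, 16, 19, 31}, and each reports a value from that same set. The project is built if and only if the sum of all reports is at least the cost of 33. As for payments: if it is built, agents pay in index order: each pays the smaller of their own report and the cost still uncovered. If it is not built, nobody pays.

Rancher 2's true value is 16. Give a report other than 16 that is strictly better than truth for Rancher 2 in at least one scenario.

Suppose Rancher 1 reports 6, Rancher 3 reports 6 and Rancher 4 reports 16.
Report 16: project built, pays 16, utility 16 - 16 = 0.
Report 6: project built, pays 6, utility 16 - 6 = 10.
So reporting 6 beats truth here (10 > 0).

6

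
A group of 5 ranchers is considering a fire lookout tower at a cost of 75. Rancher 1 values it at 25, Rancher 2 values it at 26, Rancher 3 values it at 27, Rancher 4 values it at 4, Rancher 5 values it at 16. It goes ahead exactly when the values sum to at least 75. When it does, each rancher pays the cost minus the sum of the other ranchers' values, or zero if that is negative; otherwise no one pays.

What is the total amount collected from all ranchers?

9

Total value 98 ≥ cost 75, so it is built.
Rancher 1: others sum to 73; max(0, 75 - 73) = 2.
Rancher 2: others sum to 72; max(0, 75 - 72) = 3.
Rancher 3: others sum to 71; max(0, 75 - 71) = 4.
Rancher 4: others sum to 94; max(0, 75 - 94) = 0.
Rancher 5: others sum to 82; max(0, 75 - 82) = 0.
Total collected = 2 + 3 + 4 + 0 + 0 = 9.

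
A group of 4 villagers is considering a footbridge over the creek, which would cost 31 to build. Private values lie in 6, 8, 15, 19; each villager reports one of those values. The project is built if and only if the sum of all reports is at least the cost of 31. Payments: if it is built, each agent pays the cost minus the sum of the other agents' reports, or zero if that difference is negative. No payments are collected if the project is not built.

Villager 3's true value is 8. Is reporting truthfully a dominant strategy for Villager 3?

Yes

Check each profile of the others' reports and compare truth against every alternative report.
Others report (6, 6, 19): truth gives 8, best alternative gives 8.
Others report (6, 8, 19): truth gives 8, best alternative gives 8.
Others report (6, 15, 15): truth gives 8, best alternative gives 8.
Others report (6, 15, 19): truth gives 8, best alternative gives 8.
Others report (6, 19, 6): truth gives 8, best alternative gives 8.
Others report (6, 19, 8): truth gives 8, best alternative gives 8.
(Remaining 58 profiles checked similarly; truth is weakly best in each.)
In every case the truthful report is at least as good as any alternative, so it is a dominant strategy.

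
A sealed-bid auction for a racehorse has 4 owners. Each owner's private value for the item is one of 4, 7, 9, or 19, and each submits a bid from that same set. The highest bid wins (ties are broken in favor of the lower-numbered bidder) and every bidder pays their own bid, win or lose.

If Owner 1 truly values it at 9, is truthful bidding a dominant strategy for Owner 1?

Consider the case where Owner 2 bids 4, Owner 3 bids 4 and Owner 4 bids 4.
Truthful bid 9: wins, pays 9, utility 9 - 9 = 0.
Bid 4 instead: wins, pays 4, utility 9 - 4 = 5.
Since 5 > 0, bidding 4 is strictly better here, so truthful bidding is not dominant.

No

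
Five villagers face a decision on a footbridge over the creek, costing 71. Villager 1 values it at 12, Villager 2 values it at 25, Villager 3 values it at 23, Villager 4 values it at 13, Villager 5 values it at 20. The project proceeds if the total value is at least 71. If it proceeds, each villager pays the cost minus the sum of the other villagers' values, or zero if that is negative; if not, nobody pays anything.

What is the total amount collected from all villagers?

Total value 93 ≥ cost 71, so it is built.
Villager 1: others sum to 81; max(0, 71 - 81) = 0.
Villager 2: others sum to 68; max(0, 71 - 68) = 3.
Villager 3: others sum to 70; max(0, 71 - 70) = 1.
Villager 4: others sum to 80; max(0, 71 - 80) = 0.
Villager 5: others sum to 73; max(0, 71 - 73) = 0.
Total collected = 0 + 3 + 1 + 0 + 0 = 4.

4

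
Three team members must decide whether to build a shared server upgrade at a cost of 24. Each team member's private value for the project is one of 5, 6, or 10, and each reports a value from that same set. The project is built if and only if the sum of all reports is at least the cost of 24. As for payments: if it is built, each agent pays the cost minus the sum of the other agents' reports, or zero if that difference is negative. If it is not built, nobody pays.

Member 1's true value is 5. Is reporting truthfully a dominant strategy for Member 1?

Yes

Check each profile of the others' reports and compare truth against every alternative report.
Others report (10, 10): truth gives 1, best alternative gives 1.
Others report (5, 5): truth gives 0, best alternative gives 0.
Others report (5, 6): truth gives 0, best alternative gives 0.
Others report (5, 10): truth gives 0, best alternative gives 0.
Others report (6, 5): truth gives 0, best alternative gives 0.
Others report (6, 6): truth gives 0, best alternative gives 0.
(Remaining 3 profiles checked similarly; truth is weakly best in each.)
In every case the truthful report is at least as good as any alternative, so it is a dominant strategy.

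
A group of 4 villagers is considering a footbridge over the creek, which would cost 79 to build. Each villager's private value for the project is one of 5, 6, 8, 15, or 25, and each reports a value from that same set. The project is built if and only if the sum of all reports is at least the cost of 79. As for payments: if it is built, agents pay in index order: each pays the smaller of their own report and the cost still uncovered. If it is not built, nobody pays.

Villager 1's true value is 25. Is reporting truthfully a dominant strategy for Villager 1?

Consider the case where Villager 2 reports 15, Villager 3 reports 25 and Villager 4 reports 25.
Truthful report 25: project built, pays 25, utility 25 - 25 = 0.
Report 15 instead: project built, pays 15, utility 25 - 15 = 10.
Since 10 > 0, reporting 15 is strictly better here, so truthful reporting is not dominant.

No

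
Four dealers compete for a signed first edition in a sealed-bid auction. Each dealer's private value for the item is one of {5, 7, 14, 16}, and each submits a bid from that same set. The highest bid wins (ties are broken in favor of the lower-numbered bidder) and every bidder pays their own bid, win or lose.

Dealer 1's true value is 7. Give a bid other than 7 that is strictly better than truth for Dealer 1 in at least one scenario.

5

Suppose Dealer 2 bids 5, Dealer 3 bids 5 and Dealer 4 bids 5.
Bid 7: wins, pays 7, utility 7 - 7 = 0.
Bid 5: wins, pays 5, utility 7 - 5 = 2.
So bidding 5 beats truth here (2 > 0).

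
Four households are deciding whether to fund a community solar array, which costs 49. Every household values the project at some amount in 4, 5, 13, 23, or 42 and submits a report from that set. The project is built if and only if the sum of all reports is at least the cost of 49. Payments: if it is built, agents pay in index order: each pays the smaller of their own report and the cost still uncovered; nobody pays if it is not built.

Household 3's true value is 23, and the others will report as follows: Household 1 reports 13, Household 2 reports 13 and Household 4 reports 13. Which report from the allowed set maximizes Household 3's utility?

Report 4: project not built, utility 0.
Report 5: project not built, utility 0.
Report 13: project built, pays 13, utility 23 - 13 = 10.
Report 23: project built, pays 23, utility 23 - 23 = 0.
Report 42: project built, pays 23, utility 23 - 23 = 0.
The best choice is 13 with utility 10.

13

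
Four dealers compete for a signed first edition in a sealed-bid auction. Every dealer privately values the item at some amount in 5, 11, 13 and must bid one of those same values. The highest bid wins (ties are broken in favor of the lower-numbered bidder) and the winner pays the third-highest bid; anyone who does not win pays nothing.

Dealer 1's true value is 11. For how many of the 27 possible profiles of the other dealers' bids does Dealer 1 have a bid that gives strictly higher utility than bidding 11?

Others bid (5, 5, 13): truth gives 0; bid 13 gives 6 > 0. Violating.
Others bid (5, 13, 5): truth gives 0; bid 13 gives 6 > 0. Violating.
Others bid (13, 5, 5): truth gives 0; bid 13 gives 6 > 0. Violating.
Others bid (5, 5, 5): truth gives 6; no alternative beats it.
Others bid (5, 5, 11): truth gives 6; no alternative beats it.
(Checking all 27 profiles: 3 have a profitable deviation, 24 do not.)

3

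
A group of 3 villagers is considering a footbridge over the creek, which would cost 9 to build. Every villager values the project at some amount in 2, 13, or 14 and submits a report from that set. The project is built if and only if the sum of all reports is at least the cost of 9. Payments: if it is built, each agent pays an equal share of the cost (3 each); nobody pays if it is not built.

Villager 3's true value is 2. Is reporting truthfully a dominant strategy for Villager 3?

Check each profile of the others' reports and compare truth against every alternative report.
Others report (2, 2): truth gives 0, best alternative gives -1.
Others report (2, 13): truth gives -1, best alternative gives -1.
Others report (2, 14): truth gives -1, best alternative gives -1.
Others report (13, 2): truth gives -1, best alternative gives -1.
Others report (13, 13): truth gives -1, best alternative gives -1.
Others report (13, 14): truth gives -1, best alternative gives -1.
(Remaining 3 profiles checked similarly; truth is weakly best in each.)
In every case the truthful report is at least as good as any alternative, so it is a dominant strategy.

Yes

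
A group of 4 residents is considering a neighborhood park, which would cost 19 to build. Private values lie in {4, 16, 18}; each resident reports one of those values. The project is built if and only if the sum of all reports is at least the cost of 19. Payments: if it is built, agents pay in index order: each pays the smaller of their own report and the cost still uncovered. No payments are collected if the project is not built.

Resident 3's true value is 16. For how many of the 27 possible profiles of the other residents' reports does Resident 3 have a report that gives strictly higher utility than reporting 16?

Others report (4, 4, 16): truth gives 5; report 4 gives 12 > 5. Violating.
Others report (4, 4, 18): truth gives 5; report 4 gives 12 > 5. Violating.
Others report (4, 4, 4): truth gives 5; no alternative beats it.
Others report (4, 16, 4): truth gives 16; no alternative beats it.
(Checking all 27 profiles: 2 have a profitable deviation, 25 do not.)

2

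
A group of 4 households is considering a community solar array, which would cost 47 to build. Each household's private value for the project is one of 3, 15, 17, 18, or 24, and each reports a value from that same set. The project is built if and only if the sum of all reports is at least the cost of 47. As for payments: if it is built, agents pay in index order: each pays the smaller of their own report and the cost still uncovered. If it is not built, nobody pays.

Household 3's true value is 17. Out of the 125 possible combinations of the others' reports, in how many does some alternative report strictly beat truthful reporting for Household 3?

97

Others report (3, 15, 15): truth gives 0; report 15 gives 2 > 0. Violating.
Others report (3, 15, 17): truth gives 0; report 15 gives 2 > 0. Violating.
Others report (3, 15, 18): truth gives 0; report 15 gives 2 > 0. Violating.
Others report (3, 15, 24): truth gives 0; report 15 gives 2 > 0. Violating.
Others report (3, 3, 3): truth gives 0; no alternative beats it.
Others report (3, 3, 15): truth gives 0; no alternative beats it.
(Checking all 125 profiles: 97 have a profitable deviation, 28 do not.)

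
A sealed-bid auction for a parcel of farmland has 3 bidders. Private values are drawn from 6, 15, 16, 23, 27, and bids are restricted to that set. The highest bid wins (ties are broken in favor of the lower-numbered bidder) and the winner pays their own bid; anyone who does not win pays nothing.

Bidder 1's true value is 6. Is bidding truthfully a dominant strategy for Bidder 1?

Check each profile of the others' bids and compare truth against every alternative bid.
Others bid (6, 6): truth gives 0, best alternative gives -9.
Others bid (6, 15): truth gives 0, best alternative gives -9.
Others bid (15, 6): truth gives 0, best alternative gives -9.
Others bid (15, 15): truth gives 0, best alternative gives -9.
Others bid (6, 16): truth gives 0, best alternative gives 0.
Others bid (6, 23): truth gives 0, best alternative gives 0.
(Remaining 19 profiles checked similarly; truth is weakly best in each.)
In every case the truthful bid is at least as good as any alternative, so it is a dominant strategy.

Yes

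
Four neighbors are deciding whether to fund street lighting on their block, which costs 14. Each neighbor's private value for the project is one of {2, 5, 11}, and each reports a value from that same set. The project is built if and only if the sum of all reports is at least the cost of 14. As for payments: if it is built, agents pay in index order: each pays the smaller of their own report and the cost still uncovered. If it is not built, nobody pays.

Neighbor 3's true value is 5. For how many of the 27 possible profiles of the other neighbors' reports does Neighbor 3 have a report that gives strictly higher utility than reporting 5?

Others report (2, 2, 11): truth gives 0; report 2 gives 3 > 0. Violating.
Others report (2, 5, 5): truth gives 0; report 2 gives 3 > 0. Violating.
Others report (2, 5, 11): truth gives 0; report 2 gives 3 > 0. Violating.
Others report (5, 2, 5): truth gives 0; report 2 gives 3 > 0. Violating.
Others report (2, 2, 2): truth gives 0; no alternative beats it.
Others report (2, 2, 5): truth gives 0; no alternative beats it.
(Checking all 27 profiles: 8 have a profitable deviation, 19 do not.)

8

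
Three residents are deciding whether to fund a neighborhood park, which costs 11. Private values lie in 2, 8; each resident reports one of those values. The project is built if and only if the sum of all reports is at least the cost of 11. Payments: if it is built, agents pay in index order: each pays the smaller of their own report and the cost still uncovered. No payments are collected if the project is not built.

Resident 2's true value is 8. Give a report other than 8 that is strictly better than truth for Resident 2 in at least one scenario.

Suppose Resident 1 reports 2 and Resident 3 reports 8.
Report 8: project built, pays 8, utility 8 - 8 = 0.
Report 2: project built, pays 2, utility 8 - 2 = 6.
So reporting 2 beats truth here (6 > 0).

2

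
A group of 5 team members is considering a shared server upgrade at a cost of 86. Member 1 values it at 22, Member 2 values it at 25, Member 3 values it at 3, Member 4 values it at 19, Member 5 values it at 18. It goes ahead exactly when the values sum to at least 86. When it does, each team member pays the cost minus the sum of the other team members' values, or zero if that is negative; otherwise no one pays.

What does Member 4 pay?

Total value 87 ≥ cost 86, so the project is built.
The other team members' values sum to 68.
Cost minus that sum is 86 - 68 = 18.

18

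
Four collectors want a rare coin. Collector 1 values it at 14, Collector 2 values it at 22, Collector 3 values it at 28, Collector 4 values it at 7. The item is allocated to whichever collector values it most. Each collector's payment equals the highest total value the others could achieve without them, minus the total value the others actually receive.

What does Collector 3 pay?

22

Collector 3 has the highest value and receives the item.
Without Collector 3, the item would go to the next-highest value, 22, so the others could achieve 22.
With Collector 3 present and winning, the others receive nothing, so their total is 0.
Payment = 22 - 0 = 22.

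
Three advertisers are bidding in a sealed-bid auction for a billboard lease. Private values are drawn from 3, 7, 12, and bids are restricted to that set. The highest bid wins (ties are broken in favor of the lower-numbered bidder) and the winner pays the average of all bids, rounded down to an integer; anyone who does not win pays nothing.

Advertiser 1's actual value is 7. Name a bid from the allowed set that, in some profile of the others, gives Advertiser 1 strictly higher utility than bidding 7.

3

Suppose Advertiser 2 bids 3 and Advertiser 3 bids 3.
Bid 7: wins, pays 4, utility 7 - 4 = 3.
Bid 3: wins, pays 3, utility 7 - 3 = 4.
So bidding 3 beats truth here (4 > 3).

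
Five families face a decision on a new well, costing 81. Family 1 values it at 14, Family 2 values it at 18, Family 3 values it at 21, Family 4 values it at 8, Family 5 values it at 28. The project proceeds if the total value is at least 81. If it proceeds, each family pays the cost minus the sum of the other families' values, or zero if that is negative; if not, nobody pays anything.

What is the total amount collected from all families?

Total value 89 ≥ cost 81, so it is built.
Family 1: others sum to 75; max(0, 81 - 75) = 6.
Family 2: others sum to 71; max(0, 81 - 71) = 10.
Family 3: others sum to 68; max(0, 81 - 68) = 13.
Family 4: others sum to 81; max(0, 81 - 81) = 0.
Family 5: others sum to 61; max(0, 81 - 61) = 20.
Total collected = 6 + 10 + 13 + 0 + 20 = 49.

49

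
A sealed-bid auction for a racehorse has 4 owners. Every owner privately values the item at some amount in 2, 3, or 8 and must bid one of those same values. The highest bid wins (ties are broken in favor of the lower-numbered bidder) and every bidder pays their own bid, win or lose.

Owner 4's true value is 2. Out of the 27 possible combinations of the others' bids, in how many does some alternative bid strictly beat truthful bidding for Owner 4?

1

Others bid (2, 2, 2): truth gives -2; bid 3 gives -1 > -2. Violating.
Others bid (2, 2, 3): truth gives -2; no alternative beats it.
Others bid (2, 2, 8): truth gives -2; no alternative beats it.
(Checking all 27 profiles: 1 has a profitable deviation, 26 do not.)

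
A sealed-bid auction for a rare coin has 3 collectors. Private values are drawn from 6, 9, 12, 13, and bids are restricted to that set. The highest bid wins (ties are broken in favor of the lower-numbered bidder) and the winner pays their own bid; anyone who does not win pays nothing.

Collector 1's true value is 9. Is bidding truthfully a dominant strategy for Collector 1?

No

Consider the case where Collector 2 bids 6 and Collector 3 bids 6.
Truthful bid 9: wins, pays 9, utility 9 - 9 = 0.
Bid 6 instead: wins, pays 6, utility 9 - 6 = 3.
Since 3 > 0, bidding 6 is strictly better here, so truthful bidding is not dominant.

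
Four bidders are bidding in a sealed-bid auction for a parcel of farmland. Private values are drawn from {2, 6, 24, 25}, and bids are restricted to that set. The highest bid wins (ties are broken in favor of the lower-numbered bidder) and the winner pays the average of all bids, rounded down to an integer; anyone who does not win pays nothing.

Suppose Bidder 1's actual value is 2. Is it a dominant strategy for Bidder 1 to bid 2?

Check each profile of the others' bids and compare truth against every alternative bid.
Others bid (6, 6, 6): truth gives 0, best alternative gives -4.
Others bid (2, 6, 6): truth gives 0, best alternative gives -3.
Others bid (6, 2, 6): truth gives 0, best alternative gives -3.
Others bid (6, 6, 2): truth gives 0, best alternative gives -3.
Others bid (2, 2, 6): truth gives 0, best alternative gives -2.
Others bid (2, 6, 2): truth gives 0, best alternative gives -2.
(Remaining 58 profiles checked similarly; truth is weakly best in each.)
In every case the truthful bid is at least as good as any alternative, so it is a dominant strategy.

Yes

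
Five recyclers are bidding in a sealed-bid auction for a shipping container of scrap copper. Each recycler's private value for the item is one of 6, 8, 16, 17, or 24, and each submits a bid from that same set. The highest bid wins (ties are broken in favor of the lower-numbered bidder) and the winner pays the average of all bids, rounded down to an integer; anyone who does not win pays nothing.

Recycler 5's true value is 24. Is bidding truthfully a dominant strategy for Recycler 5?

No

Consider the case where Recycler 1 bids 6, Recycler 2 bids 6, Recycler 3 bids 6 and Recycler 4 bids 6.
Truthful bid 24: wins, pays 9, utility 24 - 9 = 15.
Bid 8 instead: wins, pays 6, utility 24 - 6 = 18.
Since 18 > 15, bidding 8 is strictly better here, so truthful bidding is not dominant.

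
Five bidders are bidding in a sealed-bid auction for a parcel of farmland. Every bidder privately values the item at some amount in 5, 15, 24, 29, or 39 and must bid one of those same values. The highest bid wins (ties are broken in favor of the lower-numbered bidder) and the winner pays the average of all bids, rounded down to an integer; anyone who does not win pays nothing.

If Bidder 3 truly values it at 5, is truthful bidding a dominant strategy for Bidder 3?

Check each profile of the others' bids and compare truth against every alternative bid.
Others bid (5, 5, 15, 15): truth gives 0, best alternative gives -6.
Others bid (5, 5, 5, 15): truth gives 0, best alternative gives -4.
Others bid (5, 5, 15, 5): truth gives 0, best alternative gives -4.
Others bid (5, 5, 5, 5): truth gives 0, best alternative gives -2.
Others bid (5, 5, 5, 24): truth gives 0, best alternative gives 0.
Others bid (5, 5, 5, 29): truth gives 0, best alternative gives 0.
(Remaining 619 profiles checked similarly; truth is weakly best in each.)
In every case the truthful bid is at least as good as any alternative, so it is a dominant strategy.

Yes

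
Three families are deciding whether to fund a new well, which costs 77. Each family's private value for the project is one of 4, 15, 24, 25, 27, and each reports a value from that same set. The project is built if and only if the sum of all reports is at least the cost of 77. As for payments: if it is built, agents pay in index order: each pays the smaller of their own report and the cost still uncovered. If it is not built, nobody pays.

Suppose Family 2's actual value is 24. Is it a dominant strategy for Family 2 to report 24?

Yes

Check each profile of the others' reports and compare truth against every alternative report.
Others report (4, 4): truth gives 0, best alternative gives 0.
Others report (4, 15): truth gives 0, best alternative gives 0.
Others report (4, 24): truth gives 0, best alternative gives 0.
Others report (4, 25): truth gives 0, best alternative gives 0.
Others report (4, 27): truth gives 0, best alternative gives 0.
Others report (15, 4): truth gives 0, best alternative gives 0.
(Remaining 19 profiles checked similarly; truth is weakly best in each.)
In every case the truthful report is at least as good as any alternative, so it is a dominant strategy.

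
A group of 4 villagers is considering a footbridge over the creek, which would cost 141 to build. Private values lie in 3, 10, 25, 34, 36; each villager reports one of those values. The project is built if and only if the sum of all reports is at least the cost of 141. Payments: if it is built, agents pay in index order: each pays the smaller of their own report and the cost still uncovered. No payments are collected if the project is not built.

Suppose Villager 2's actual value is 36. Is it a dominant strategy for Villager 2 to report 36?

Consider the case where Villager 1 reports 36, Villager 3 reports 36 and Villager 4 reports 36.
Truthful report 36: project built, pays 36, utility 36 - 36 = 0.
Report 34 instead: project built, pays 34, utility 36 - 34 = 2.
Since 2 > 0, reporting 34 is strictly better here, so truthful reporting is not dominant.

No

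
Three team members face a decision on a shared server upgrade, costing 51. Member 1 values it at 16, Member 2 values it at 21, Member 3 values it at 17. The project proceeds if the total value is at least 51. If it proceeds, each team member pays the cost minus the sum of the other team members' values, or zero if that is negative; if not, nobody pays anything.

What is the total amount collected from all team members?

45

Total value 54 ≥ cost 51, so it is built.
Member 1: others sum to 38; max(0, 51 - 38) = 13.
Member 2: others sum to 33; max(0, 51 - 33) = 18.
Member 3: others sum to 37; max(0, 51 - 37) = 14.
Total collected = 13 + 18 + 14 = 45.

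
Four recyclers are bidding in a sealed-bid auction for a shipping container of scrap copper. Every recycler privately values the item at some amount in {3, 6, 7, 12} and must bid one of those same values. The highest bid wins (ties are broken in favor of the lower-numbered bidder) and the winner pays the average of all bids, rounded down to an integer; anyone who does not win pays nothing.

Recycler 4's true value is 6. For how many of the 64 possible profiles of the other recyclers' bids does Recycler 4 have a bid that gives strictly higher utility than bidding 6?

6

Others bid (3, 3, 6): truth gives 0; bid 7 gives 2 > 0. Violating.
Others bid (3, 6, 3): truth gives 0; bid 7 gives 2 > 0. Violating.
Others bid (3, 6, 6): truth gives 0; bid 7 gives 1 > 0. Violating.
Others bid (6, 3, 3): truth gives 0; bid 7 gives 2 > 0. Violating.
Others bid (3, 3, 3): truth gives 3; no alternative beats it.
Others bid (3, 3, 7): truth gives 0; no alternative beats it.
(Checking all 64 profiles: 6 have a profitable deviation, 58 do not.)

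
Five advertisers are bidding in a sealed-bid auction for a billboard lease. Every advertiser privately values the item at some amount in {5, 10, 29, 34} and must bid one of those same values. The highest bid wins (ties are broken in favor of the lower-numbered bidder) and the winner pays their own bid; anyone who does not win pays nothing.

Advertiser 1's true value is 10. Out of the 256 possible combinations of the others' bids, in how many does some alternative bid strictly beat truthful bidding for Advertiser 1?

1

Others bid (5, 5, 5, 5): truth gives 0; bid 5 gives 5 > 0. Violating.
Others bid (5, 5, 5, 10): truth gives 0; no alternative beats it.
Others bid (5, 5, 5, 29): truth gives 0; no alternative beats it.
(Checking all 256 profiles: 1 has a profitable deviation, 255 do not.)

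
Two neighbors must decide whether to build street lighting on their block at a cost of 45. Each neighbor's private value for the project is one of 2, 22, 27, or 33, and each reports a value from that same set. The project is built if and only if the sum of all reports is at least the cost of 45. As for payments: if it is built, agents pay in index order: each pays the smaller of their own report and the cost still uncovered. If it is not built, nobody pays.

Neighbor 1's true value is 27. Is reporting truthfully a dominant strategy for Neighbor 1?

No

Consider the case where Neighbor 2 reports 27.
Truthful report 27: project built, pays 27, utility 27 - 27 = 0.
Report 22 instead: project built, pays 22, utility 27 - 22 = 5.
Since 5 > 0, reporting 22 is strictly better here, so truthful reporting is not dominant.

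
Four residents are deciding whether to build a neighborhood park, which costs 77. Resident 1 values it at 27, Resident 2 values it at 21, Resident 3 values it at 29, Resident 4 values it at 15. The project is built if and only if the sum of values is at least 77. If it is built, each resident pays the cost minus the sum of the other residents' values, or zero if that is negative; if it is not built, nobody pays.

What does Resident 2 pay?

6

Total value 92 ≥ cost 77, so the project is built.
The other residents' values sum to 71.
Cost minus that sum is 77 - 71 = 6.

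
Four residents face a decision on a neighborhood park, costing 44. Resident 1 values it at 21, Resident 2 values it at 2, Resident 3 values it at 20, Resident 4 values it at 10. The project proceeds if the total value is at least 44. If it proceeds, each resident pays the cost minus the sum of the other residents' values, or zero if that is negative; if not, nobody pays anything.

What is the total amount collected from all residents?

24

Total value 53 ≥ cost 44, so it is built.
Resident 1: others sum to 32; max(0, 44 - 32) = 12.
Resident 2: others sum to 51; max(0, 44 - 51) = 0.
Resident 3: others sum to 33; max(0, 44 - 33) = 11.
Resident 4: others sum to 43; max(0, 44 - 43) = 1.
Total collected = 12 + 0 + 11 + 1 = 24.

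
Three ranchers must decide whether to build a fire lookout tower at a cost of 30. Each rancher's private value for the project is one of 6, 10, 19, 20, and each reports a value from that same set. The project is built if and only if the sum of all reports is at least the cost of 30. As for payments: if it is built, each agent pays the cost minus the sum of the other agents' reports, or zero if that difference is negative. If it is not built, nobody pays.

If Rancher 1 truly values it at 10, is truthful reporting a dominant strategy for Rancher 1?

Check each profile of the others' reports and compare truth against every alternative report.
Others report (10, 20): truth gives 10, best alternative gives 10.
Others report (19, 19): truth gives 10, best alternative gives 10.
Others report (19, 20): truth gives 10, best alternative gives 10.
Others report (20, 10): truth gives 10, best alternative gives 10.
Others report (20, 19): truth gives 10, best alternative gives 10.
Others report (20, 20): truth gives 10, best alternative gives 10.
(Remaining 10 profiles checked similarly; truth is weakly best in each.)
In every case the truthful report is at least as good as any alternative, so it is a dominant strategy.

Yes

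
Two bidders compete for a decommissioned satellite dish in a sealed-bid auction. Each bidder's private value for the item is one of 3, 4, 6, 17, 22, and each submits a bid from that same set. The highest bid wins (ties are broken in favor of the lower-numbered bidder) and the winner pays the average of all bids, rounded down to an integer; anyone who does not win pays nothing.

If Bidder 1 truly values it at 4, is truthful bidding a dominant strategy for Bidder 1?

Check each profile of the others' bids and compare truth against every alternative bid.
Others bid (3): truth gives 1, best alternative gives 1.
Others bid (4): truth gives 0, best alternative gives 0.
Others bid (6): truth gives 0, best alternative gives 0.
Others bid (17): truth gives 0, best alternative gives 0.
Others bid (22): truth gives 0, best alternative gives 0.
In every case the truthful bid is at least as good as any alternative, so it is a dominant strategy.

Yes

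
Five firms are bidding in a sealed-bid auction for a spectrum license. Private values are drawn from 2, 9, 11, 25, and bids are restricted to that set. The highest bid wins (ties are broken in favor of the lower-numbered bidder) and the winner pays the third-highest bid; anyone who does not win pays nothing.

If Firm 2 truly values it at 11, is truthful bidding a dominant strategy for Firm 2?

No

Consider the case where Firm 1 bids 2, Firm 3 bids 2, Firm 4 bids 2 and Firm 5 bids 25.
Truthful bid 11: loses, pays 0, utility 0.
Bid 25 instead: wins, pays 2, utility 11 - 2 = 9.
Since 9 > 0, bidding 25 is strictly better here, so truthful bidding is not dominant.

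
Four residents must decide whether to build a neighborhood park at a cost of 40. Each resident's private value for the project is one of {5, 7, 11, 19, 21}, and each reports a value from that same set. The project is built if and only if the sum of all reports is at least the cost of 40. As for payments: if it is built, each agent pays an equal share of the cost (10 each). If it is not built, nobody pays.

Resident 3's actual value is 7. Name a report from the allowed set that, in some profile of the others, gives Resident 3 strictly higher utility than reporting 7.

5

Suppose Resident 1 reports 5, Resident 2 reports 7 and Resident 4 reports 21.
Report 7: project built, pays 10, utility 7 - 10 = -3.
Report 5: project not built, utility 0.
So reporting 5 beats truth here (0 > -3).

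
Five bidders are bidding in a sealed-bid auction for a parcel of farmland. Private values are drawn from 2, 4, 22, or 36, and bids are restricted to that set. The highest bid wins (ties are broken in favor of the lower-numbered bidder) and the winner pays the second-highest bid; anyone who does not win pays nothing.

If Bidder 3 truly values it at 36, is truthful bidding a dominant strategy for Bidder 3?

Check each profile of the others' bids and compare truth against every alternative bid.
Others bid (2, 22, 2, 2): truth gives 14, best alternative gives 0.
Others bid (2, 22, 2, 4): truth gives 14, best alternative gives 0.
Others bid (2, 22, 2, 22): truth gives 14, best alternative gives 0.
Others bid (2, 22, 4, 2): truth gives 14, best alternative gives 0.
Others bid (2, 22, 4, 4): truth gives 14, best alternative gives 0.
Others bid (2, 22, 4, 22): truth gives 14, best alternative gives 0.
(Remaining 250 profiles checked similarly; truth is weakly best in each.)
In every case the truthful bid is at least as good as any alternative, so it is a dominant strategy.

Yes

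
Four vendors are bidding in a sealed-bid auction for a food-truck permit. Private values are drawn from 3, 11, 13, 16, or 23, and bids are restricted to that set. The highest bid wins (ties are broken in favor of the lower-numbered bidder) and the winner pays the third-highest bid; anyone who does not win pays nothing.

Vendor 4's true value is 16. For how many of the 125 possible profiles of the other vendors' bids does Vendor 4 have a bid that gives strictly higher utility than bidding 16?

27

Others bid (3, 3, 16): truth gives 0; bid 23 gives 13 > 0. Violating.
Others bid (3, 11, 16): truth gives 0; bid 23 gives 5 > 0. Violating.
Others bid (3, 13, 16): truth gives 0; bid 23 gives 3 > 0. Violating.
Others bid (3, 16, 3): truth gives 0; bid 23 gives 13 > 0. Violating.
Others bid (3, 3, 3): truth gives 13; no alternative beats it.
Others bid (3, 3, 11): truth gives 13; no alternative beats it.
(Checking all 125 profiles: 27 have a profitable deviation, 98 do not.)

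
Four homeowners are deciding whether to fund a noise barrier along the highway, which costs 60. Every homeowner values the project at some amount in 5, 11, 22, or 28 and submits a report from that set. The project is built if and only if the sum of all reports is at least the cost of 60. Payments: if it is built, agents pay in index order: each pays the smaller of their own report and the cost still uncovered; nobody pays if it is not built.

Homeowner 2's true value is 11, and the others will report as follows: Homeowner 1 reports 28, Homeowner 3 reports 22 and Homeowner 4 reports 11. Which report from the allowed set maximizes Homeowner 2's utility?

Report 5: project built, pays 5, utility 11 - 5 = 6.
Report 11: project built, pays 11, utility 11 - 11 = 0.
Report 22: project built, pays 22, utility 11 - 22 = -11.
Report 28: project built, pays 28, utility 11 - 28 = -17.
The best choice is 5 with utility 6.

5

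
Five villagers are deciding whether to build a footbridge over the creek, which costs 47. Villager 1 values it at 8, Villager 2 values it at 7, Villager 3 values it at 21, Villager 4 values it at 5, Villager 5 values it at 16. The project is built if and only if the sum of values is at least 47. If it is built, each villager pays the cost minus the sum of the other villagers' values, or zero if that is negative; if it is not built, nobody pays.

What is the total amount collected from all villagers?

17

Total value 57 ≥ cost 47, so it is built.
Villager 1: others sum to 49; max(0, 47 - 49) = 0.
Villager 2: others sum to 50; max(0, 47 - 50) = 0.
Villager 3: others sum to 36; max(0, 47 - 36) = 11.
Villager 4: others sum to 52; max(0, 47 - 52) = 0.
Villager 5: others sum to 41; max(0, 47 - 41) = 6.
Total collected = 0 + 0 + 11 + 0 + 6 = 17.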